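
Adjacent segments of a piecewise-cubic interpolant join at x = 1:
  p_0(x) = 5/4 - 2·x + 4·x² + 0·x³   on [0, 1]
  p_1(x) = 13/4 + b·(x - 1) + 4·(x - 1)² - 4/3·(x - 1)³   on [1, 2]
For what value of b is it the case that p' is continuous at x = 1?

p_0'(x) = -2 + 8·x + 0·x², so p_0'(1) = 6. On the right, p_1'(1) = b, so b = 6.

6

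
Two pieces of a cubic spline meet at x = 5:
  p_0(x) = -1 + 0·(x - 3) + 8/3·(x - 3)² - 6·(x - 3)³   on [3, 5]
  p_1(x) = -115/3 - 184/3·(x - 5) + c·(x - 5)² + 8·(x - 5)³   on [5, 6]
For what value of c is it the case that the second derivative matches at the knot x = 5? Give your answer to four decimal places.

p_0''(x) = 16/3 - 36·(x - 3), so p_0''(5) = -200/3. On the right, p_1''(5) = 2c, so c = -100/3.

-33.3333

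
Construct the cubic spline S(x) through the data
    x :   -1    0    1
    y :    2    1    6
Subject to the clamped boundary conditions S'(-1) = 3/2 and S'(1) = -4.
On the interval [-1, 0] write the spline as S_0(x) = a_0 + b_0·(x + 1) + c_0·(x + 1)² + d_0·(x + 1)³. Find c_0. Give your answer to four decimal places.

With m_i denoting the second derivative at x_i, h_i = 1, 1, and Δ_i = (y_(i+1) − y_i)/h_i = -1, 5:
  1·m_0 + 4·m_1 + 1·m_2 = 6(Δ_1 - Δ_0) = 36
Clamped end conditions give two more equations: 2h_0·m_0 + h_0·m_1 = 6(Δ_0 - S'(-1)) = -15 and h_1·m_1 + 2h_1·m_2 = 6(S'(1) - Δ_1) = -54.
Solving the tridiagonal system: m_0 = -77/4, m_1 = 47/2, m_2 = -155/4.
On [-1, 0], with S_0(x) = a_0 + b_0·(x + 1) + c_0·(x + 1)² + d_0·(x + 1)³: c_0 = m_0/2 = -77/8, d_0 = (m_1 - m_0)/(6h_0) = 57/8, b_0 = Δ_0 - h_0(2m_0 + m_1)/6 = 3/2.

-9.6250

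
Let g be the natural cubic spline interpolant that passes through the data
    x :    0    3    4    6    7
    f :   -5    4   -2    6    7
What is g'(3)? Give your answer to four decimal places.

With m_i denoting the second derivative at x_i, h_i = 3, 1, 2, 1, and Δ_i = (y_(i+1) − y_i)/h_i = 3, -6, 4, 1:
  3·m_0 + 8·m_1 + 1·m_2 = 6(Δ_1 - Δ_0) = -54
  1·m_1 + 6·m_2 + 2·m_3 = 6(Δ_2 - Δ_1) = 60
  2·m_2 + 6·m_3 + 1·m_4 = 6(Δ_3 - Δ_2) = -18
Natural end conditions: m_0 = m_4 = 0.
Hence m_0 = 0, m_1 = -1062/125, m_2 = 1746/125, m_3 = -957/125, m_4 = 0.
On [3, 4], g'(x) = b_1 + 2c_1·(x - 3) + 3d_1·(x - 3)² with b_1 = Δ_1 - h_1(2m_1 + m_2)/6 = -687/125, c_1 = m_1/2 = -531/125, d_1 = (m_2 - m_1)/(6h_1) = 468/125. So g'(3) = -687/125.

-5.4960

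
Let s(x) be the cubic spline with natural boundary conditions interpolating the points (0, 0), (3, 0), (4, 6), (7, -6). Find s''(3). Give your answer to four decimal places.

Put M_i = s'' at the i-th knot. Here h = (3, 1, 3) and Δ = (0, 6, -4), so the interior equations h_(i-1)·M_(i-1) + 2(h_(i-1)+h_i)·M_i + h_i·M_(i+1) = 6(Δ_i − Δ_(i-1)) read
  3·M_0 + 8·M_1 + 1·M_2 = 6(Δ_1 - Δ_0) = 36
  1·M_1 + 8·M_2 + 3·M_3 = 6(Δ_2 - Δ_1) = -60
Natural end conditions: M_0 = M_3 = 0.
Solving the tridiagonal system: M_0 = 0, M_1 = 116/21, M_2 = -172/21, M_3 = 0.

5.5238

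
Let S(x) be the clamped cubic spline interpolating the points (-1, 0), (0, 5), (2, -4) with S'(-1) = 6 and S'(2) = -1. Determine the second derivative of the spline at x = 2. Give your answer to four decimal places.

12.4167

Write M_i for S''(x_i). With h_i = 1, 2 and divided differences Δ_i = 5, -9/2, the continuity of S' gives the tridiagonal system
  1·M_0 + 6·M_1 + 2·M_2 = 6(Δ_1 - Δ_0) = -57
Clamped end conditions give two more equations: 2h_0·M_0 + h_0·M_1 = 6(Δ_0 - S'(-1)) = -6 and h_1·M_1 + 2h_1·M_2 = 6(S'(2) - Δ_1) = 21.
Hence M_0 = 25/6, M_1 = -43/3, M_2 = 149/12.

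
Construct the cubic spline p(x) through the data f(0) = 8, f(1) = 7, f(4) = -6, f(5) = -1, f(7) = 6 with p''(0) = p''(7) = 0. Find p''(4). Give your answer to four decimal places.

Let σ_i = p''(x_i). Step sizes h_i = 1, 3, 1, 2; slopes of the chords Δ_i = (y_(i+1) - y_i)/h_i = -1, -13/3, 5, 7/2.
  1·σ_0 + 8·σ_1 + 3·σ_2 = 6(Δ_1 - Δ_0) = -20
  3·σ_1 + 8·σ_2 + 1·σ_3 = 6(Δ_2 - Δ_1) = 56
  1·σ_2 + 6·σ_3 + 2·σ_4 = 6(Δ_3 - Δ_2) = -9
Natural end conditions: σ_0 = σ_4 = 0.
Hence σ_0 = 0, σ_1 = -1975/322, σ_2 = 1560/161, σ_3 = -1003/322, σ_4 = 0.

9.6894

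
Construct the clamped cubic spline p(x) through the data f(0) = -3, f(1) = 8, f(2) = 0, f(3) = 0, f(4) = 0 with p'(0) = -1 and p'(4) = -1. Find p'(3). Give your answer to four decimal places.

2.1607

Put m_i = p'' at the i-th knot. Here h = (1, 1, 1, 1) and Δ = (11, -8, 0, 0), so the interior equations h_(i-1)·m_(i-1) + 2(h_(i-1)+h_i)·m_i + h_i·m_(i+1) = 6(Δ_i − Δ_(i-1)) read
  1·m_0 + 4·m_1 + 1·m_2 = 6(Δ_1 - Δ_0) = -114
  1·m_1 + 4·m_2 + 1·m_3 = 6(Δ_2 - Δ_1) = 48
  1·m_2 + 4·m_3 + 1·m_4 = 6(Δ_3 - Δ_2) = 0
Clamped end conditions give two more equations: 2h_0·m_0 + h_0·m_1 = 6(Δ_0 - p'(0)) = 72 and h_3·m_3 + 2h_3·m_4 = 6(p'(4) - Δ_3) = -6.
Hence m_0 = 1713/28, m_1 = -705/14, m_2 = 105/4, m_3 = -93/14, m_4 = 9/28.
On [3, 4], p'(x) = b_3 + 2c_3·(x - 3) + 3d_3·(x - 3)² with b_3 = Δ_3 - h_3(2m_3 + m_4)/6 = 121/56, c_3 = m_3/2 = -93/28, d_3 = (m_4 - m_3)/(6h_3) = 65/56. So p'(3) = 121/56.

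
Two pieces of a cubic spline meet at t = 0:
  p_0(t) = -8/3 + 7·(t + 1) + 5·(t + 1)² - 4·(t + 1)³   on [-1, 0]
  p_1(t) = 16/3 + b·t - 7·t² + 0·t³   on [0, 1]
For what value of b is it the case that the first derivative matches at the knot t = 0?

p_0'(t) = 7 + 10·(t + 1) - 12·(t + 1)², so p_0'(0) = 5. On the right, p_1'(0) = b, so b = 5.

5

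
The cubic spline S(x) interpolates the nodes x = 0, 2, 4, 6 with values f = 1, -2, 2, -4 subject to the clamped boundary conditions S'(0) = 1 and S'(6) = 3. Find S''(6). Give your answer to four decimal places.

Let σ_i = S''(x_i). Step sizes h_i = 2, 2, 2; slopes of the chords Δ_i = (y_(i+1) - y_i)/h_i = -3/2, 2, -3.
  2·σ_0 + 8·σ_1 + 2·σ_2 = 6(Δ_1 - Δ_0) = 21
  2·σ_1 + 8·σ_2 + 2·σ_3 = 6(Δ_2 - Δ_1) = -30
Clamped end conditions give two more equations: 2h_0·σ_0 + h_0·σ_1 = 6(Δ_0 - S'(0)) = -15 and h_2·σ_2 + 2h_2·σ_3 = 6(S'(6) - Δ_2) = 36.
Hence σ_0 = -211/30, σ_1 = 197/30, σ_2 = -131/15, σ_3 = 401/30.

13.3667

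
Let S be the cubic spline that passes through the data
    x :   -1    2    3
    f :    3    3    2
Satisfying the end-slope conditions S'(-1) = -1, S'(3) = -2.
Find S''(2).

Write m_i for S''(x_i). With h_i = 3, 1 and divided differences Δ_i = 0, -1, the continuity of S' gives the tridiagonal system
  3·m_0 + 8·m_1 + 1·m_2 = 6(Δ_1 - Δ_0) = -6
Clamped end conditions give two more equations: 2h_0·m_0 + h_0·m_1 = 6(Δ_0 - S'(-1)) = 6 and h_1·m_1 + 2h_1·m_2 = 6(S'(3) - Δ_1) = -6.
Solving: m_0 = 3/2, m_1 = -1, m_2 = -5/2.

-1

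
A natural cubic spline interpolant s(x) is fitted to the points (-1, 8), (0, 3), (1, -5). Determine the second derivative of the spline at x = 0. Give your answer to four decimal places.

-4.5000

Put m_i = s'' at the i-th knot. Here h = (1, 1) and Δ = (-5, -8), so the interior equations h_(i-1)·m_(i-1) + 2(h_(i-1)+h_i)·m_i + h_i·m_(i+1) = 6(Δ_i − Δ_(i-1)) read
  1·m_0 + 4·m_1 + 1·m_2 = 6(Δ_1 - Δ_0) = -18
Natural end conditions: m_0 = m_2 = 0.
Hence m_0 = 0, m_1 = -9/2, m_2 = 0.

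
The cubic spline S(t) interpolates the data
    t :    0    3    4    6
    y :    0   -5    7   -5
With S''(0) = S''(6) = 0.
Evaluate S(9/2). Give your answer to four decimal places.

8.4029

Write M_i for S''(x_i). With h_i = 3, 1, 2 and divided differences Δ_i = -5/3, 12, -6, the continuity of S' gives the tridiagonal system
  3·M_0 + 8·M_1 + 1·M_2 = 6(Δ_1 - Δ_0) = 82
  1·M_1 + 6·M_2 + 2·M_3 = 6(Δ_2 - Δ_1) = -108
Natural end conditions: M_0 = M_3 = 0.
Solving: M_0 = 0, M_1 = 600/47, M_2 = -946/47, M_3 = 0.
On [4, 6], S(t) = 7 + 1046/141·(t - 4) - 473/47·(t - 4)² + 473/282·(t - 4)³.
With (t - 4) = 1/2: S(9/2) = 6319/752.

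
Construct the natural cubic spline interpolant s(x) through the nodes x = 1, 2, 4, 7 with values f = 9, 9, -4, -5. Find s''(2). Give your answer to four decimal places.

Let σ_i = s''(x_i). Step sizes h_i = 1, 2, 3; slopes of the chords Δ_i = (y_(i+1) - y_i)/h_i = 0, -13/2, -1/3.
  1·σ_0 + 6·σ_1 + 2·σ_2 = 6(Δ_1 - Δ_0) = -39
  2·σ_1 + 10·σ_2 + 3·σ_3 = 6(Δ_2 - Δ_1) = 37
Natural end conditions: σ_0 = σ_3 = 0.
Solving the tridiagonal system: σ_0 = 0, σ_1 = -58/7, σ_2 = 75/14, σ_3 = 0.

-8.2857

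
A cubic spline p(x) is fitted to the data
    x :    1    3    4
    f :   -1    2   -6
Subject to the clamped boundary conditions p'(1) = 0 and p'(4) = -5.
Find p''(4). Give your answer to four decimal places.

Let M_i = p''(x_i). Step sizes h_i = 2, 1; slopes of the chords Δ_i = (y_(i+1) - y_i)/h_i = 3/2, -8.
  2·M_0 + 6·M_1 + 1·M_2 = 6(Δ_1 - Δ_0) = -57
Clamped end conditions give two more equations: 2h_0·M_0 + h_0·M_1 = 6(Δ_0 - p'(1)) = 9 and h_1·M_1 + 2h_1·M_2 = 6(p'(4) - Δ_1) = 18.
Solving: M_0 = 121/12, M_1 = -47/3, M_2 = 101/6.

16.8333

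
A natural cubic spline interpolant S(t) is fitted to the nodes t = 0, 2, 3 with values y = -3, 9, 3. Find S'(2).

Put σ_i = S'' at the i-th knot. Here h = (2, 1) and Δ = (6, -6), so the interior equations h_(i-1)·σ_(i-1) + 2(h_(i-1)+h_i)·σ_i + h_i·σ_(i+1) = 6(Δ_i − Δ_(i-1)) read
  2·σ_0 + 6·σ_1 + 1·σ_2 = 6(Δ_1 - Δ_0) = -72
Natural end conditions: σ_0 = σ_2 = 0.
Forward elimination and back-substitution give σ_0 = 0, σ_1 = -12, σ_2 = 0.
On [2, 3], S'(t) = b_1 + 2c_1·(t - 2) + 3d_1·(t - 2)² with b_1 = Δ_1 - h_1(2σ_1 + σ_2)/6 = -2, c_1 = σ_1/2 = -6, d_1 = (σ_2 - σ_1)/(6h_1) = 2. So S'(2) = -2.

-2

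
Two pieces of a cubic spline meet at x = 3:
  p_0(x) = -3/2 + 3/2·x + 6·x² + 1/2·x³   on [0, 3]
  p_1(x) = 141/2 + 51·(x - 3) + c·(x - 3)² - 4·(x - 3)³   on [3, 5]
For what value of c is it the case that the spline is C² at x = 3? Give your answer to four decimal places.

p_0''(x) = 12 + 3·x, so p_0''(3) = 21. On the right, p_1''(3) = 2c, so c = 21/2.

10.5000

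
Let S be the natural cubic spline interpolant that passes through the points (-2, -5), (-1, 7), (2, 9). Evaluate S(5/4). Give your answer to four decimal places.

11.4883

Put M_i = S'' at the i-th knot. Here h = (1, 3) and Δ = (12, 2/3), so the interior equations h_(i-1)·M_(i-1) + 2(h_(i-1)+h_i)·M_i + h_i·M_(i+1) = 6(Δ_i − Δ_(i-1)) read
  1·M_0 + 8·M_1 + 3·M_2 = 6(Δ_1 - Δ_0) = -68
Natural end conditions: M_0 = M_2 = 0.
Solving the tridiagonal system: M_0 = 0, M_1 = -17/2, M_2 = 0.
On [-1, 2], S(x) = 7 + 55/6·(x + 1) - 17/4·(x + 1)² + 17/36·(x + 1)³.
With (x + 1) = 9/4: S(5/4) = 2941/256.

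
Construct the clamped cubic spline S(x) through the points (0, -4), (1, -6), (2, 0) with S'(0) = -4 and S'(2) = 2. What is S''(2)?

Put M_i = S'' at the i-th knot. Here h = (1, 1) and Δ = (-2, 6), so the interior equations h_(i-1)·M_(i-1) + 2(h_(i-1)+h_i)·M_i + h_i·M_(i+1) = 6(Δ_i − Δ_(i-1)) read
  1·M_0 + 4·M_1 + 1·M_2 = 6(Δ_1 - Δ_0) = 48
Clamped end conditions give two more equations: 2h_0·M_0 + h_0·M_1 = 6(Δ_0 - S'(0)) = 12 and h_1·M_1 + 2h_1·M_2 = 6(S'(2) - Δ_1) = -24.
Forward elimination and back-substitution give M_0 = -3, M_1 = 18, M_2 = -21.

-21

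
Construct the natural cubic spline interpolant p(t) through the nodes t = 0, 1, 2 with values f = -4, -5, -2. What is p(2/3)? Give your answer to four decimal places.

-5.0370

Let σ_i = p''(x_i). Step sizes h_i = 1, 1; slopes of the chords Δ_i = (y_(i+1) - y_i)/h_i = -1, 3.
  1·σ_0 + 4·σ_1 + 1·σ_2 = 6(Δ_1 - Δ_0) = 24
Natural end conditions: σ_0 = σ_2 = 0.
Solving: σ_0 = 0, σ_1 = 6, σ_2 = 0.
On [0, 1], p(t) = -4 - 2·t + 0·t² + 1·t³.
With t = 2/3: p(2/3) = -136/27.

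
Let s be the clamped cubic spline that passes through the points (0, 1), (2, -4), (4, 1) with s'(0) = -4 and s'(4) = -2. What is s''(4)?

-10

Let m_i = s''(x_i). Step sizes h_i = 2, 2; slopes of the chords Δ_i = (y_(i+1) - y_i)/h_i = -5/2, 5/2.
  2·m_0 + 8·m_1 + 2·m_2 = 6(Δ_1 - Δ_0) = 30
Clamped end conditions give two more equations: 2h_0·m_0 + h_0·m_1 = 6(Δ_0 - s'(0)) = 9 and h_1·m_1 + 2h_1·m_2 = 6(s'(4) - Δ_1) = -27.
Solving the tridiagonal system: m_0 = -1, m_1 = 13/2, m_2 = -10.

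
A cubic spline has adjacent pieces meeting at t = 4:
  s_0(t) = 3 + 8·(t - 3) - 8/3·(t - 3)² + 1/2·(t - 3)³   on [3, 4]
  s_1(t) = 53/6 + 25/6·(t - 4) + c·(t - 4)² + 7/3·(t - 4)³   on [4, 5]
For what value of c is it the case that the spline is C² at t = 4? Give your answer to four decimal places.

-1.1667

s_0''(t) = -16/3 + 3·(t - 3), so s_0''(4) = -7/3. On the right, s_1''(4) = 2c, so c = -7/6.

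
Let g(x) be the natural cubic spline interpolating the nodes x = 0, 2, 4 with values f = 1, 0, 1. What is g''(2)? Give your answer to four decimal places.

0.7500

Write M_i for g''(x_i). With h_i = 2, 2 and divided differences Δ_i = -1/2, 1/2, the continuity of g' gives the tridiagonal system
  2·M_0 + 8·M_1 + 2·M_2 = 6(Δ_1 - Δ_0) = 6
Natural end conditions: M_0 = M_2 = 0.
Solving: M_0 = 0, M_1 = 3/4, M_2 = 0.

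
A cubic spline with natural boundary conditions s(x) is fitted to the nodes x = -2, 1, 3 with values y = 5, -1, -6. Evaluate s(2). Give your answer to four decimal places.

-3.4250

Let σ_i = s''(x_i). Step sizes h_i = 3, 2; slopes of the chords Δ_i = (y_(i+1) - y_i)/h_i = -2, -5/2.
  3·σ_0 + 10·σ_1 + 2·σ_2 = 6(Δ_1 - Δ_0) = -3
Natural end conditions: σ_0 = σ_2 = 0.
Solving the tridiagonal system: σ_0 = 0, σ_1 = -3/10, σ_2 = 0.
On [1, 3], s(x) = -1 - 23/10·(x - 1) - 3/20·(x - 1)² + 1/40·(x - 1)³.
With (x - 1) = 1: s(2) = -137/40.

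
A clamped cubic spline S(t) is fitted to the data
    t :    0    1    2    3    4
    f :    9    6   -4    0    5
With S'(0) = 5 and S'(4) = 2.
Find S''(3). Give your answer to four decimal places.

With M_i denoting the second derivative at x_i, h_i = 1, 1, 1, 1, and Δ_i = (y_(i+1) − y_i)/h_i = -3, -10, 4, 5:
  1·M_0 + 4·M_1 + 1·M_2 = 6(Δ_1 - Δ_0) = -42
  1·M_1 + 4·M_2 + 1·M_3 = 6(Δ_2 - Δ_1) = 84
  1·M_2 + 4·M_3 + 1·M_4 = 6(Δ_3 - Δ_2) = 6
Clamped end conditions give two more equations: 2h_0·M_0 + h_0·M_1 = 6(Δ_0 - S'(0)) = -48 and h_3·M_3 + 2h_3·M_4 = 6(S'(4) - Δ_3) = -18.
Forward elimination and back-substitution give M_0 = -501/28, M_1 = -171/14, M_2 = 99/4, M_3 = -39/14, M_4 = -213/28.

-2.7857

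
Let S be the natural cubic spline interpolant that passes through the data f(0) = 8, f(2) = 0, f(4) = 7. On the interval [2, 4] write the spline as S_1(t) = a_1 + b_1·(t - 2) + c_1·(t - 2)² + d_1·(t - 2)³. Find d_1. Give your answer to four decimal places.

-0.4688

Let σ_i = S''(x_i). Step sizes h_i = 2, 2; slopes of the chords Δ_i = (y_(i+1) - y_i)/h_i = -4, 7/2.
  2·σ_0 + 8·σ_1 + 2·σ_2 = 6(Δ_1 - Δ_0) = 45
Natural end conditions: σ_0 = σ_2 = 0.
Hence σ_0 = 0, σ_1 = 45/8, σ_2 = 0.
On [2, 4], with S_1(t) = a_1 + b_1·(t - 2) + c_1·(t - 2)² + d_1·(t - 2)³: c_1 = σ_1/2 = 45/16, d_1 = (σ_2 - σ_1)/(6h_1) = -15/32, b_1 = Δ_1 - h_1(2σ_1 + σ_2)/6 = -1/4.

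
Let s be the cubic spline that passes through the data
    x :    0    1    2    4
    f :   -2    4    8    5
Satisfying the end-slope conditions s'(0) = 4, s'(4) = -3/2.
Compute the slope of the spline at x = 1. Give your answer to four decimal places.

6.1364

Write m_i for s''(x_i). With h_i = 1, 1, 2 and divided differences Δ_i = 6, 4, -3/2, the continuity of s' gives the tridiagonal system
  1·m_0 + 4·m_1 + 1·m_2 = 6(Δ_1 - Δ_0) = -12
  1·m_1 + 6·m_2 + 2·m_3 = 6(Δ_2 - Δ_1) = -33
Clamped end conditions give two more equations: 2h_0·m_0 + h_0·m_1 = 6(Δ_0 - s'(0)) = 12 and h_2·m_2 + 2h_2·m_3 = 6(s'(4) - Δ_2) = 0.
Forward elimination and back-substitution give m_0 = 85/11, m_1 = -38/11, m_2 = -65/11, m_3 = 65/22.
On [1, 2], s'(x) = b_1 + 2c_1·(x - 1) + 3d_1·(x - 1)² with b_1 = Δ_1 - h_1(2m_1 + m_2)/6 = 135/22, c_1 = m_1/2 = -19/11, d_1 = (m_2 - m_1)/(6h_1) = -9/22. So s'(1) = 135/22.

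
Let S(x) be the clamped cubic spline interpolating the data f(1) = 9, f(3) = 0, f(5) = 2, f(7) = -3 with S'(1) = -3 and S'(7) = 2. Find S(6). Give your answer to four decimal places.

-1.3083

Put M_i = S'' at the i-th knot. Here h = (2, 2, 2) and Δ = (-9/2, 1, -5/2), so the interior equations h_(i-1)·M_(i-1) + 2(h_(i-1)+h_i)·M_i + h_i·M_(i+1) = 6(Δ_i − Δ_(i-1)) read
  2·M_0 + 8·M_1 + 2·M_2 = 6(Δ_1 - Δ_0) = 33
  2·M_1 + 8·M_2 + 2·M_3 = 6(Δ_2 - Δ_1) = -21
Clamped end conditions give two more equations: 2h_0·M_0 + h_0·M_1 = 6(Δ_0 - S'(1)) = -9 and h_2·M_2 + 2h_2·M_3 = 6(S'(7) - Δ_2) = 27.
Forward elimination and back-substitution give M_0 = -89/15, M_1 = 221/30, M_2 = -211/30, M_3 = 154/15.
On [5, 7], S(x) = 2 - 37/30·(x - 5) - 211/60·(x - 5)² + 173/120·(x - 5)³.
With (x - 5) = 1: S(6) = -157/120.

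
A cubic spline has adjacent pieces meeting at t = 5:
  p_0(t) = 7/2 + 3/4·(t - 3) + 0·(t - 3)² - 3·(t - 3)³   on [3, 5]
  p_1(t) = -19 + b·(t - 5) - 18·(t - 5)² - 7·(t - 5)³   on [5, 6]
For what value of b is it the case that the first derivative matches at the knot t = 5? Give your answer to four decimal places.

-35.2500

p_0'(t) = 3/4 + 0·(t - 3) - 9·(t - 3)², so p_0'(5) = -141/4. On the right, p_1'(5) = b, so b = -141/4.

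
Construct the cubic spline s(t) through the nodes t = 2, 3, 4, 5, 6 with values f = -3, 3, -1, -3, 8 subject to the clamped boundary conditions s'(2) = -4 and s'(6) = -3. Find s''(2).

43

Put σ_i = s'' at the i-th knot. Here h = (1, 1, 1, 1) and Δ = (6, -4, -2, 11), so the interior equations h_(i-1)·σ_(i-1) + 2(h_(i-1)+h_i)·σ_i + h_i·σ_(i+1) = 6(Δ_i − Δ_(i-1)) read
  1·σ_0 + 4·σ_1 + 1·σ_2 = 6(Δ_1 - Δ_0) = -60
  1·σ_1 + 4·σ_2 + 1·σ_3 = 6(Δ_2 - Δ_1) = 12
  1·σ_2 + 4·σ_3 + 1·σ_4 = 6(Δ_3 - Δ_2) = 78
Clamped end conditions give two more equations: 2h_0·σ_0 + h_0·σ_1 = 6(Δ_0 - s'(2)) = 60 and h_3·σ_3 + 2h_3·σ_4 = 6(s'(6) - Δ_3) = -84.
Solving: σ_0 = 43, σ_1 = -26, σ_2 = 1, σ_3 = 34, σ_4 = -59.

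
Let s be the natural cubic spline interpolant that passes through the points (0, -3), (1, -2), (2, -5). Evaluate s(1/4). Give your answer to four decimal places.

Let σ_i = s''(x_i). Step sizes h_i = 1, 1; slopes of the chords Δ_i = (y_(i+1) - y_i)/h_i = 1, -3.
  1·σ_0 + 4·σ_1 + 1·σ_2 = 6(Δ_1 - Δ_0) = -24
Natural end conditions: σ_0 = σ_2 = 0.
Forward elimination and back-substitution give σ_0 = 0, σ_1 = -6, σ_2 = 0.
On [0, 1], s(x) = -3 + 2·x + 0·x² - 1·x³.
With x = 1/4: s(1/4) = -161/64.

-2.5156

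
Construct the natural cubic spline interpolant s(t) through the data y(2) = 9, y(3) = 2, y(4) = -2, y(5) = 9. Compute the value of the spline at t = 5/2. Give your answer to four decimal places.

5.5750

With M_i denoting the second derivative at x_i, h_i = 1, 1, 1, and Δ_i = (y_(i+1) − y_i)/h_i = -7, -4, 11:
  1·M_0 + 4·M_1 + 1·M_2 = 6(Δ_1 - Δ_0) = 18
  1·M_1 + 4·M_2 + 1·M_3 = 6(Δ_2 - Δ_1) = 90
Natural end conditions: M_0 = M_3 = 0.
Hence M_0 = 0, M_1 = -6/5, M_2 = 114/5, M_3 = 0.
On [2, 3], s(t) = 9 - 34/5·(t - 2) + 0·(t - 2)² - 1/5·(t - 2)³.
With (t - 2) = 1/2: s(5/2) = 223/40.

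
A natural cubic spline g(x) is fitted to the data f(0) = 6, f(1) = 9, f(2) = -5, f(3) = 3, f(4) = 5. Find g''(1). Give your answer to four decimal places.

-37.3929

Put m_i = g'' at the i-th knot. Here h = (1, 1, 1, 1) and Δ = (3, -14, 8, 2), so the interior equations h_(i-1)·m_(i-1) + 2(h_(i-1)+h_i)·m_i + h_i·m_(i+1) = 6(Δ_i − Δ_(i-1)) read
  1·m_0 + 4·m_1 + 1·m_2 = 6(Δ_1 - Δ_0) = -102
  1·m_1 + 4·m_2 + 1·m_3 = 6(Δ_2 - Δ_1) = 132
  1·m_2 + 4·m_3 + 1·m_4 = 6(Δ_3 - Δ_2) = -36
Natural end conditions: m_0 = m_4 = 0.
Forward elimination and back-substitution give m_0 = 0, m_1 = -1047/28, m_2 = 333/7, m_3 = -585/28, m_4 = 0.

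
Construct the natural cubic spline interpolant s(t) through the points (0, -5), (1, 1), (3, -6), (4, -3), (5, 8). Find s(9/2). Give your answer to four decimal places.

1.8914

Put m_i = s'' at the i-th knot. Here h = (1, 2, 1, 1) and Δ = (6, -7/2, 3, 11), so the interior equations h_(i-1)·m_(i-1) + 2(h_(i-1)+h_i)·m_i + h_i·m_(i+1) = 6(Δ_i − Δ_(i-1)) read
  1·m_0 + 6·m_1 + 2·m_2 = 6(Δ_1 - Δ_0) = -57
  2·m_1 + 6·m_2 + 1·m_3 = 6(Δ_2 - Δ_1) = 39
  1·m_2 + 4·m_3 + 1·m_4 = 6(Δ_3 - Δ_2) = 48
Natural end conditions: m_0 = m_4 = 0.
Solving the tridiagonal system: m_0 = 0, m_1 = -1527/122, m_2 = 552/61, m_3 = 594/61, m_4 = 0.
On [4, 5], s(t) = -3 + 473/61·(t - 4) + 297/61·(t - 4)² - 99/61·(t - 4)³.
With (t - 4) = 1/2: s(9/2) = 923/488.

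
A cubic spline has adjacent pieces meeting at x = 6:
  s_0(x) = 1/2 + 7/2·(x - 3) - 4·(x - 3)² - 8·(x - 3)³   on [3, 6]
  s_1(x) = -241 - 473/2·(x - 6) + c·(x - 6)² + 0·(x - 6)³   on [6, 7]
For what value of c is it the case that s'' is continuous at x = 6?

s_0''(x) = -8 - 48·(x - 3), so s_0''(6) = -152. On the right, s_1''(6) = 2c, so c = -76.

-76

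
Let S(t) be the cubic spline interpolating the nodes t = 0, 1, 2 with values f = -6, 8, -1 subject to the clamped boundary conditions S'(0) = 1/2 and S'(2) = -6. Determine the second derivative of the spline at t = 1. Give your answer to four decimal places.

Put σ_i = S'' at the i-th knot. Here h = (1, 1) and Δ = (14, -9), so the interior equations h_(i-1)·σ_(i-1) + 2(h_(i-1)+h_i)·σ_i + h_i·σ_(i+1) = 6(Δ_i − Δ_(i-1)) read
  1·σ_0 + 4·σ_1 + 1·σ_2 = 6(Δ_1 - Δ_0) = -138
Clamped end conditions give two more equations: 2h_0·σ_0 + h_0·σ_1 = 6(Δ_0 - S'(0)) = 81 and h_1·σ_1 + 2h_1·σ_2 = 6(S'(2) - Δ_1) = 18.
Forward elimination and back-substitution give σ_0 = 287/4, σ_1 = -125/2, σ_2 = 161/4.

-62.5000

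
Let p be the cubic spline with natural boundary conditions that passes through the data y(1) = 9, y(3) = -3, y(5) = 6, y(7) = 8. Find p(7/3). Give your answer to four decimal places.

Put m_i = p'' at the i-th knot. Here h = (2, 2, 2) and Δ = (-6, 9/2, 1), so the interior equations h_(i-1)·m_(i-1) + 2(h_(i-1)+h_i)·m_i + h_i·m_(i+1) = 6(Δ_i − Δ_(i-1)) read
  2·m_0 + 8·m_1 + 2·m_2 = 6(Δ_1 - Δ_0) = 63
  2·m_1 + 8·m_2 + 2·m_3 = 6(Δ_2 - Δ_1) = -21
Natural end conditions: m_0 = m_3 = 0.
Hence m_0 = 0, m_1 = 91/10, m_2 = -49/10, m_3 = 0.
On [1, 3], p(t) = 9 - 271/30·(t - 1) + 0·(t - 1)² + 91/120·(t - 1)³.
With (t - 1) = 4/3: p(7/3) = -101/81.

-1.2469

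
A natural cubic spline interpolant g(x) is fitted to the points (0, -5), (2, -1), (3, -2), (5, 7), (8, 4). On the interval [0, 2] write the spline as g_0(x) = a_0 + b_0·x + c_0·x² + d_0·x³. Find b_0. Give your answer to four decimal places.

3.4356

Let M_i = g''(x_i). Step sizes h_i = 2, 1, 2, 3; slopes of the chords Δ_i = (y_(i+1) - y_i)/h_i = 2, -1, 9/2, -1.
  2·M_0 + 6·M_1 + 1·M_2 = 6(Δ_1 - Δ_0) = -18
  1·M_1 + 6·M_2 + 2·M_3 = 6(Δ_2 - Δ_1) = 33
  2·M_2 + 10·M_3 + 3·M_4 = 6(Δ_3 - Δ_2) = -33
Natural end conditions: M_0 = M_4 = 0.
Solving the tridiagonal system: M_0 = 0, M_1 = -702/163, M_2 = 1278/163, M_3 = -1587/326, M_4 = 0.
On [0, 2], with g_0(x) = a_0 + b_0·x + c_0·x² + d_0·x³: c_0 = M_0/2 = 0, d_0 = (M_1 - M_0)/(6h_0) = -117/326, b_0 = Δ_0 - h_0(2M_0 + M_1)/6 = 560/163.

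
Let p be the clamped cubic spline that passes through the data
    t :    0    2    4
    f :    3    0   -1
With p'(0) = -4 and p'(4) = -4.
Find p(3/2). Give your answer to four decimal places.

With m_i denoting the second derivative at x_i, h_i = 2, 2, and Δ_i = (y_(i+1) − y_i)/h_i = -3/2, -1/2:
  2·m_0 + 8·m_1 + 2·m_2 = 6(Δ_1 - Δ_0) = 6
Clamped end conditions give two more equations: 2h_0·m_0 + h_0·m_1 = 6(Δ_0 - p'(0)) = 15 and h_1·m_1 + 2h_1·m_2 = 6(p'(4) - Δ_1) = -21.
Solving: m_0 = 3, m_1 = 3/2, m_2 = -6.
On [0, 2], p(t) = 3 - 4·t + 3/2·t² - 1/8·t³.
With t = 3/2: p(3/2) = -3/64.

-0.0469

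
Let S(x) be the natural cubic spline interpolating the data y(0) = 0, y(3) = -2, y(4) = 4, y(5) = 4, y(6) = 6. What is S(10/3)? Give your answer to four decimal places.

0.1971

Let M_i = S''(x_i). Step sizes h_i = 3, 1, 1, 1; slopes of the chords Δ_i = (y_(i+1) - y_i)/h_i = -2/3, 6, 0, 2.
  3·M_0 + 8·M_1 + 1·M_2 = 6(Δ_1 - Δ_0) = 40
  1·M_1 + 4·M_2 + 1·M_3 = 6(Δ_2 - Δ_1) = -36
  1·M_2 + 4·M_3 + 1·M_4 = 6(Δ_3 - Δ_2) = 12
Natural end conditions: M_0 = M_4 = 0.
Solving: M_0 = 0, M_1 = 189/29, M_2 = -352/29, M_3 = 175/29, M_4 = 0.
On [3, 4], S(x) = -2 + 509/87·(x - 3) + 189/58·(x - 3)² - 541/174·(x - 3)³.
With (x - 3) = 1/3: S(10/3) = 463/2349.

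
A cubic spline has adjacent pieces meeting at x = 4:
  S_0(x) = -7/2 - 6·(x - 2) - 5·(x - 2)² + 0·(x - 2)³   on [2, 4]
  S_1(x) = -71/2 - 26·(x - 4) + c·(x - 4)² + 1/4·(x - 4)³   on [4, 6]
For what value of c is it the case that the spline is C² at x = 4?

-5

S_0''(x) = -10 + 0·(x - 2), so S_0''(4) = -10. On the right, S_1''(4) = 2c, so c = -5.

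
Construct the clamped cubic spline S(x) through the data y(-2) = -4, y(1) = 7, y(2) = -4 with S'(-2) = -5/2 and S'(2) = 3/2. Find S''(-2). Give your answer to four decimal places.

18.1667

Write M_i for S''(x_i). With h_i = 3, 1 and divided differences Δ_i = 11/3, -11, the continuity of S' gives the tridiagonal system
  3·M_0 + 8·M_1 + 1·M_2 = 6(Δ_1 - Δ_0) = -88
Clamped end conditions give two more equations: 2h_0·M_0 + h_0·M_1 = 6(Δ_0 - S'(-2)) = 37 and h_1·M_1 + 2h_1·M_2 = 6(S'(2) - Δ_1) = 75.
Solving: M_0 = 109/6, M_1 = -24, M_2 = 99/2.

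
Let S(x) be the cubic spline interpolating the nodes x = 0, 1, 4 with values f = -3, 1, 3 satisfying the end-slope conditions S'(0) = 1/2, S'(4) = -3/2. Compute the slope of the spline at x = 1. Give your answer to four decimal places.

4.7500

Let M_i = S''(x_i). Step sizes h_i = 1, 3; slopes of the chords Δ_i = (y_(i+1) - y_i)/h_i = 4, 2/3.
  1·M_0 + 8·M_1 + 3·M_2 = 6(Δ_1 - Δ_0) = -20
Clamped end conditions give two more equations: 2h_0·M_0 + h_0·M_1 = 6(Δ_0 - S'(0)) = 21 and h_1·M_1 + 2h_1·M_2 = 6(S'(4) - Δ_1) = -13.
Solving: M_0 = 25/2, M_1 = -4, M_2 = -1/6.
On [1, 4], S'(x) = b_1 + 2c_1·(x - 1) + 3d_1·(x - 1)² with b_1 = Δ_1 - h_1(2M_1 + M_2)/6 = 19/4, c_1 = M_1/2 = -2, d_1 = (M_2 - M_1)/(6h_1) = 23/108. So S'(1) = 19/4.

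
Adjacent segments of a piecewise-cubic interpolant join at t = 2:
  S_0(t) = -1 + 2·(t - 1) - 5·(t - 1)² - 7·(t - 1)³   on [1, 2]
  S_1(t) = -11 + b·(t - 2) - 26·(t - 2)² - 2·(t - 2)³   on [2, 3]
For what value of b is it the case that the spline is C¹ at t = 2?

-29

S_0'(t) = 2 - 10·(t - 1) - 21·(t - 1)², so S_0'(2) = -29. On the right, S_1'(2) = b, so b = -29.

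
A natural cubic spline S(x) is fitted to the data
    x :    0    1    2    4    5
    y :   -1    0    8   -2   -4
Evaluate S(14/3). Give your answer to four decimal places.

-3.7875

Let σ_i = S''(x_i). Step sizes h_i = 1, 1, 2, 1; slopes of the chords Δ_i = (y_(i+1) - y_i)/h_i = 1, 8, -5, -2.
  1·σ_0 + 4·σ_1 + 1·σ_2 = 6(Δ_1 - Δ_0) = 42
  1·σ_1 + 6·σ_2 + 2·σ_3 = 6(Δ_2 - Δ_1) = -78
  2·σ_2 + 6·σ_3 + 1·σ_4 = 6(Δ_3 - Δ_2) = 18
Natural end conditions: σ_0 = σ_4 = 0.
Forward elimination and back-substitution give σ_0 = 0, σ_1 = 924/61, σ_2 = -1134/61, σ_3 = 561/61, σ_4 = 0.
On [4, 5], S(x) = -2 - 309/61·(x - 4) + 561/122·(x - 4)² - 187/122·(x - 4)³.
With (x - 4) = 2/3: S(14/3) = -6238/1647.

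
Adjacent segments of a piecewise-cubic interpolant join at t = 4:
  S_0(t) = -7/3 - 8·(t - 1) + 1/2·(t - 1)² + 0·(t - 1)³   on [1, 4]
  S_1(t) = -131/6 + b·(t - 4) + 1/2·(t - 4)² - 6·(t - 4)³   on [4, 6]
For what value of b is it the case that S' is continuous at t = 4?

S_0'(t) = -8 + 1·(t - 1) + 0·(t - 1)², so S_0'(4) = -5. On the right, S_1'(4) = b, so b = -5.

-5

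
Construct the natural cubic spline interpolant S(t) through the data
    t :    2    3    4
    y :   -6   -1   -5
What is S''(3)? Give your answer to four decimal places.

Put σ_i = S'' at the i-th knot. Here h = (1, 1) and Δ = (5, -4), so the interior equations h_(i-1)·σ_(i-1) + 2(h_(i-1)+h_i)·σ_i + h_i·σ_(i+1) = 6(Δ_i − Δ_(i-1)) read
  1·σ_0 + 4·σ_1 + 1·σ_2 = 6(Δ_1 - Δ_0) = -54
Natural end conditions: σ_0 = σ_2 = 0.
Forward elimination and back-substitution give σ_0 = 0, σ_1 = -27/2, σ_2 = 0.

-13.5000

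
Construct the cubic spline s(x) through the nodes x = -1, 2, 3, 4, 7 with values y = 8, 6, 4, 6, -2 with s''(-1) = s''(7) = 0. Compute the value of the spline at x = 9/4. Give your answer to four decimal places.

5.3098

Put m_i = s'' at the i-th knot. Here h = (3, 1, 1, 3) and Δ = (-2/3, -2, 2, -8/3), so the interior equations h_(i-1)·m_(i-1) + 2(h_(i-1)+h_i)·m_i + h_i·m_(i+1) = 6(Δ_i − Δ_(i-1)) read
  3·m_0 + 8·m_1 + 1·m_2 = 6(Δ_1 - Δ_0) = -8
  1·m_1 + 4·m_2 + 1·m_3 = 6(Δ_2 - Δ_1) = 24
  1·m_2 + 8·m_3 + 3·m_4 = 6(Δ_3 - Δ_2) = -28
Natural end conditions: m_0 = m_4 = 0.
Forward elimination and back-substitution give m_0 = 0, m_1 = -39/20, m_2 = 38/5, m_3 = -89/20, m_4 = 0.
On [2, 3], s(x) = 6 - 157/60·(x - 2) - 39/40·(x - 2)² + 191/120·(x - 2)³.
With (x - 2) = 1/4: s(9/4) = 13593/2560.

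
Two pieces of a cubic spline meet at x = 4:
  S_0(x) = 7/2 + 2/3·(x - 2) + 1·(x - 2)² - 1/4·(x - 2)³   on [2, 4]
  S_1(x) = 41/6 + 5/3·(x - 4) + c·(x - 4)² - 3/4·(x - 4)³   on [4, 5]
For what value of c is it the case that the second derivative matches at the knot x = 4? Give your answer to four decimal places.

-0.5000

S_0''(x) = 2 - 3/2·(x - 2), so S_0''(4) = -1. On the right, S_1''(4) = 2c, so c = -1/2.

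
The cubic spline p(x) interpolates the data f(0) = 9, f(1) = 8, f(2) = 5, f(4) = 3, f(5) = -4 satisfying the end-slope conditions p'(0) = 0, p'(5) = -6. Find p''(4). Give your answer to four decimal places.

-9.1875

With m_i denoting the second derivative at x_i, h_i = 1, 1, 2, 1, and Δ_i = (y_(i+1) − y_i)/h_i = -1, -3, -1, -7:
  1·m_0 + 4·m_1 + 1·m_2 = 6(Δ_1 - Δ_0) = -12
  1·m_1 + 6·m_2 + 2·m_3 = 6(Δ_2 - Δ_1) = 12
  2·m_2 + 6·m_3 + 1·m_4 = 6(Δ_3 - Δ_2) = -36
Clamped end conditions give two more equations: 2h_0·m_0 + h_0·m_1 = 6(Δ_0 - p'(0)) = -6 and h_3·m_3 + 2h_3·m_4 = 6(p'(5) - Δ_3) = 6.
Solving: m_0 = -57/64, m_1 = -135/32, m_2 = 369/64, m_3 = -147/16, m_4 = 243/32.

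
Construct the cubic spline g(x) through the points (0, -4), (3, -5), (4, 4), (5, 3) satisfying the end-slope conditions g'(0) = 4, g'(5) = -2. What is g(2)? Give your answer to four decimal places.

Write σ_i for g''(x_i). With h_i = 3, 1, 1 and divided differences Δ_i = -1/3, 9, -1, the continuity of g' gives the tridiagonal system
  3·σ_0 + 8·σ_1 + 1·σ_2 = 6(Δ_1 - Δ_0) = 56
  1·σ_1 + 4·σ_2 + 1·σ_3 = 6(Δ_2 - Δ_1) = -60
Clamped end conditions give two more equations: 2h_0·σ_0 + h_0·σ_1 = 6(Δ_0 - g'(0)) = -26 and h_2·σ_2 + 2h_2·σ_3 = 6(g'(5) - Δ_2) = -6.
Solving the tridiagonal system: σ_0 = -974/87, σ_1 = 398/29, σ_2 = -586/29, σ_3 = 206/29.
On [0, 3], g(x) = -4 + 4·x - 487/87·x² + 1084/783·x³.
With x = 2: g(2) = -5728/783.

-7.3155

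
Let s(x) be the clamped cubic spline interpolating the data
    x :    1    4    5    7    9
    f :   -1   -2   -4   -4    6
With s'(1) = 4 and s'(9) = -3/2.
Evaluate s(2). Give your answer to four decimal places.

Write M_i for s''(x_i). With h_i = 3, 1, 2, 2 and divided differences Δ_i = -1/3, -2, 0, 5, the continuity of s' gives the tridiagonal system
  3·M_0 + 8·M_1 + 1·M_2 = 6(Δ_1 - Δ_0) = -10
  1·M_1 + 6·M_2 + 2·M_3 = 6(Δ_2 - Δ_1) = 12
  2·M_2 + 8·M_3 + 2·M_4 = 6(Δ_3 - Δ_2) = 30
Clamped end conditions give two more equations: 2h_0·M_0 + h_0·M_1 = 6(Δ_0 - s'(1)) = -26 and h_3·M_3 + 2h_3·M_4 = 6(s'(9) - Δ_3) = -39.
Hence M_0 = -2209/480, M_1 = 43/80, M_2 = -79/160, M_3 = 577/80, M_4 = -2137/160.
On [1, 4], s(x) = -1 + 4·(x - 1) - 2209/960·(x - 1)² + 2467/8640·(x - 1)³.
With (x - 1) = 1: s(2) = 4253/4320.

0.9845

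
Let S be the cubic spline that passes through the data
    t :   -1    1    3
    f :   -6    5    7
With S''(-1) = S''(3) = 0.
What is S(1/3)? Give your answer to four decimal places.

2.1667

Write M_i for S''(x_i). With h_i = 2, 2 and divided differences Δ_i = 11/2, 1, the continuity of S' gives the tridiagonal system
  2·M_0 + 8·M_1 + 2·M_2 = 6(Δ_1 - Δ_0) = -27
Natural end conditions: M_0 = M_2 = 0.
Solving the tridiagonal system: M_0 = 0, M_1 = -27/8, M_2 = 0.
On [-1, 1], S(t) = -6 + 53/8·(t + 1) + 0·(t + 1)² - 9/32·(t + 1)³.
With (t + 1) = 4/3: S(1/3) = 13/6.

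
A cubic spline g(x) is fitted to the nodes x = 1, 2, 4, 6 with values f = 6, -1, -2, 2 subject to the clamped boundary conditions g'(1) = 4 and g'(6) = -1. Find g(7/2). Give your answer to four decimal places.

With M_i denoting the second derivative at x_i, h_i = 1, 2, 2, and Δ_i = (y_(i+1) − y_i)/h_i = -7, -1/2, 2:
  1·M_0 + 6·M_1 + 2·M_2 = 6(Δ_1 - Δ_0) = 39
  2·M_1 + 8·M_2 + 2·M_3 = 6(Δ_2 - Δ_1) = 15
Clamped end conditions give two more equations: 2h_0·M_0 + h_0·M_1 = 6(Δ_0 - g'(1)) = -66 and h_2·M_2 + 2h_2·M_3 = 6(g'(6) - Δ_2) = -18.
Forward elimination and back-substitution give M_0 = -911/23, M_1 = 304/23, M_2 = -8/23, M_3 = -199/46.
On [2, 4], g(x) = -1 - 423/46·(x - 2) + 152/23·(x - 2)² - 26/23·(x - 2)³.
With (x - 2) = 3/2: g(7/2) = -86/23.

-3.7391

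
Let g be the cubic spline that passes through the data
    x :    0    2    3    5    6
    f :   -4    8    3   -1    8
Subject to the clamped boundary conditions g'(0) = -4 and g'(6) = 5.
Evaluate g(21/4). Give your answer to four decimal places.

1.2424

Write M_i for g''(x_i). With h_i = 2, 1, 2, 1 and divided differences Δ_i = 6, -5, -2, 9, the continuity of g' gives the tridiagonal system
  2·M_0 + 6·M_1 + 1·M_2 = 6(Δ_1 - Δ_0) = -66
  1·M_1 + 6·M_2 + 2·M_3 = 6(Δ_2 - Δ_1) = 18
  2·M_2 + 6·M_3 + 1·M_4 = 6(Δ_3 - Δ_2) = 66
Clamped end conditions give two more equations: 2h_0·M_0 + h_0·M_1 = 6(Δ_0 - g'(0)) = 60 and h_3·M_3 + 2h_3·M_4 = 6(g'(6) - Δ_3) = -24.
Solving: M_0 = 768/31, M_1 = -606/31, M_2 = 54/31, M_3 = 420/31, M_4 = -582/31.
On [5, 6], g(x) = -1 + 236/31·(x - 5) + 210/31·(x - 5)² - 167/31·(x - 5)³.
With (x - 5) = 1/4: g(21/4) = 2465/1984.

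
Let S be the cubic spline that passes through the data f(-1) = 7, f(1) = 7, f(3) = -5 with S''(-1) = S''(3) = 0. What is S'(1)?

Put M_i = S'' at the i-th knot. Here h = (2, 2) and Δ = (0, -6), so the interior equations h_(i-1)·M_(i-1) + 2(h_(i-1)+h_i)·M_i + h_i·M_(i+1) = 6(Δ_i − Δ_(i-1)) read
  2·M_0 + 8·M_1 + 2·M_2 = 6(Δ_1 - Δ_0) = -36
Natural end conditions: M_0 = M_2 = 0.
Solving the tridiagonal system: M_0 = 0, M_1 = -9/2, M_2 = 0.
On [1, 3], S'(x) = b_1 + 2c_1·(x - 1) + 3d_1·(x - 1)² with b_1 = Δ_1 - h_1(2M_1 + M_2)/6 = -3, c_1 = M_1/2 = -9/4, d_1 = (M_2 - M_1)/(6h_1) = 3/8. So S'(1) = -3.

-3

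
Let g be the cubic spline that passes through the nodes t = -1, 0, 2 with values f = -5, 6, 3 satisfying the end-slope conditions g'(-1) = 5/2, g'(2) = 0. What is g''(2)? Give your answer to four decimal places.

With m_i denoting the second derivative at x_i, h_i = 1, 2, and Δ_i = (y_(i+1) − y_i)/h_i = 11, -3/2:
  1·m_0 + 6·m_1 + 2·m_2 = 6(Δ_1 - Δ_0) = -75
Clamped end conditions give two more equations: 2h_0·m_0 + h_0·m_1 = 6(Δ_0 - g'(-1)) = 51 and h_1·m_1 + 2h_1·m_2 = 6(g'(2) - Δ_1) = 9.
Solving: m_0 = 223/6, m_1 = -70/3, m_2 = 167/12.

13.9167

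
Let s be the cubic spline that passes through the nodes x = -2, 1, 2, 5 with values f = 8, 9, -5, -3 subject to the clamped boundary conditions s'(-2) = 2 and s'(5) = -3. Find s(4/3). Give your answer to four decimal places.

4.4020

Put m_i = s'' at the i-th knot. Here h = (3, 1, 3) and Δ = (1/3, -14, 2/3), so the interior equations h_(i-1)·m_(i-1) + 2(h_(i-1)+h_i)·m_i + h_i·m_(i+1) = 6(Δ_i − Δ_(i-1)) read
  3·m_0 + 8·m_1 + 1·m_2 = 6(Δ_1 - Δ_0) = -86
  1·m_1 + 8·m_2 + 3·m_3 = 6(Δ_2 - Δ_1) = 88
Clamped end conditions give two more equations: 2h_0·m_0 + h_0·m_1 = 6(Δ_0 - s'(-2)) = -10 and h_2·m_2 + 2h_2·m_3 = 6(s'(5) - Δ_2) = -22.
Solving the tridiagonal system: m_0 = 976/165, m_1 = -834/55, m_2 = 966/55, m_3 = -2054/165.
On [1, 2], s(x) = 9 - 653/55·(x - 1) - 417/55·(x - 1)² + 60/11·(x - 1)³.
With (x - 1) = 1/3: s(4/3) = 2179/495.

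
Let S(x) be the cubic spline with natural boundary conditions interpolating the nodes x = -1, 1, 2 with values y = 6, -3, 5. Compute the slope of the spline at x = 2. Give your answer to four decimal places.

Let M_i = S''(x_i). Step sizes h_i = 2, 1; slopes of the chords Δ_i = (y_(i+1) - y_i)/h_i = -9/2, 8.
  2·M_0 + 6·M_1 + 1·M_2 = 6(Δ_1 - Δ_0) = 75
Natural end conditions: M_0 = M_2 = 0.
Hence M_0 = 0, M_1 = 25/2, M_2 = 0.
On [1, 2], S'(x) = b_1 + 2c_1·(x - 1) + 3d_1·(x - 1)² with b_1 = Δ_1 - h_1(2M_1 + M_2)/6 = 23/6, c_1 = M_1/2 = 25/4, d_1 = (M_2 - M_1)/(6h_1) = -25/12. So S'(2) = 121/12.

10.0833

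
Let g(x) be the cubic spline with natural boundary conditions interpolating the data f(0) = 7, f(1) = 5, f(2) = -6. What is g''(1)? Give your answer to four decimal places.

Write M_i for g''(x_i). With h_i = 1, 1 and divided differences Δ_i = -2, -11, the continuity of g' gives the tridiagonal system
  1·M_0 + 4·M_1 + 1·M_2 = 6(Δ_1 - Δ_0) = -54
Natural end conditions: M_0 = M_2 = 0.
Forward elimination and back-substitution give M_0 = 0, M_1 = -27/2, M_2 = 0.

-13.5000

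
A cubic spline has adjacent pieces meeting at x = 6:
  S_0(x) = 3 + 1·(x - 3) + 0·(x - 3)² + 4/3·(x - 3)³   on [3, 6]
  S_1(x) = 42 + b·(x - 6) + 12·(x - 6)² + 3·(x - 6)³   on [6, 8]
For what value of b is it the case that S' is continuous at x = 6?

S_0'(x) = 1 + 0·(x - 3) + 4·(x - 3)², so S_0'(6) = 37. On the right, S_1'(6) = b, so b = 37.

37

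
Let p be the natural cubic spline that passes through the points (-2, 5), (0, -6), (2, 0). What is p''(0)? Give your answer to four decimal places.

6.3750

Let M_i = p''(x_i). Step sizes h_i = 2, 2; slopes of the chords Δ_i = (y_(i+1) - y_i)/h_i = -11/2, 3.
  2·M_0 + 8·M_1 + 2·M_2 = 6(Δ_1 - Δ_0) = 51
Natural end conditions: M_0 = M_2 = 0.
Forward elimination and back-substitution give M_0 = 0, M_1 = 51/8, M_2 = 0.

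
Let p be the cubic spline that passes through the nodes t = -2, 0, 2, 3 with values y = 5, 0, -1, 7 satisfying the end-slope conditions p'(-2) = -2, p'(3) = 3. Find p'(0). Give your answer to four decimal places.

Let M_i = p''(x_i). Step sizes h_i = 2, 2, 1; slopes of the chords Δ_i = (y_(i+1) - y_i)/h_i = -5/2, -1/2, 8.
  2·M_0 + 8·M_1 + 2·M_2 = 6(Δ_1 - Δ_0) = 12
  2·M_1 + 6·M_2 + 1·M_3 = 6(Δ_2 - Δ_1) = 51
Clamped end conditions give two more equations: 2h_0·M_0 + h_0·M_1 = 6(Δ_0 - p'(-2)) = -3 and h_2·M_2 + 2h_2·M_3 = 6(p'(3) - Δ_2) = -30.
Forward elimination and back-substitution give M_0 = 2/23, M_1 = -77/46, M_2 = 290/23, M_3 = -490/23.
On [0, 2], p'(t) = b_1 + 2c_1·t + 3d_1·t² with b_1 = Δ_1 - h_1(2M_1 + M_2)/6 = -165/46, c_1 = M_1/2 = -77/92, d_1 = (M_2 - M_1)/(6h_1) = 219/184. So p'(0) = -165/46.

-3.5870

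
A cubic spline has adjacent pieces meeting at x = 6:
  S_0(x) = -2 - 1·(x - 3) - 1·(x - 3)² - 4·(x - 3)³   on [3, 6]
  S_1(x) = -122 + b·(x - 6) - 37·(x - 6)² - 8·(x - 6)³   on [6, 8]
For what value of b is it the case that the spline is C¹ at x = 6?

-115

S_0'(x) = -1 - 2·(x - 3) - 12·(x - 3)², so S_0'(6) = -115. On the right, S_1'(6) = b, so b = -115.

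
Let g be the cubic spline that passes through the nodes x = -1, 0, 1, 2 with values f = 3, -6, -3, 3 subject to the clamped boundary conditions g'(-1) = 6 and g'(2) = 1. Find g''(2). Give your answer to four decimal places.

With M_i denoting the second derivative at x_i, h_i = 1, 1, 1, and Δ_i = (y_(i+1) − y_i)/h_i = -9, 3, 6:
  1·M_0 + 4·M_1 + 1·M_2 = 6(Δ_1 - Δ_0) = 72
  1·M_1 + 4·M_2 + 1·M_3 = 6(Δ_2 - Δ_1) = 18
Clamped end conditions give two more equations: 2h_0·M_0 + h_0·M_1 = 6(Δ_0 - g'(-1)) = -90 and h_2·M_2 + 2h_2·M_3 = 6(g'(2) - Δ_2) = -30.
Solving the tridiagonal system: M_0 = -926/15, M_1 = 502/15, M_2 = -2/15, M_3 = -224/15.

-14.9333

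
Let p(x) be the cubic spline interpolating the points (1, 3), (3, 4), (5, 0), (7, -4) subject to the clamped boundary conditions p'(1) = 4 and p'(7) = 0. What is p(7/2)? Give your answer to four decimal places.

With m_i denoting the second derivative at x_i, h_i = 2, 2, 2, and Δ_i = (y_(i+1) − y_i)/h_i = 1/2, -2, -2:
  2·m_0 + 8·m_1 + 2·m_2 = 6(Δ_1 - Δ_0) = -15
  2·m_1 + 8·m_2 + 2·m_3 = 6(Δ_2 - Δ_1) = 0
Clamped end conditions give two more equations: 2h_0·m_0 + h_0·m_1 = 6(Δ_0 - p'(1)) = -21 and h_2·m_2 + 2h_2·m_3 = 6(p'(7) - Δ_2) = 12.
Hence m_0 = -151/30, m_1 = -13/30, m_2 = -11/15, m_3 = 101/30.
On [3, 5], p(x) = 4 - 22/15·(x - 3) - 13/60·(x - 3)² - 1/40·(x - 3)³.
With (x - 3) = 1/2: p(7/2) = 1027/320.

3.2094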